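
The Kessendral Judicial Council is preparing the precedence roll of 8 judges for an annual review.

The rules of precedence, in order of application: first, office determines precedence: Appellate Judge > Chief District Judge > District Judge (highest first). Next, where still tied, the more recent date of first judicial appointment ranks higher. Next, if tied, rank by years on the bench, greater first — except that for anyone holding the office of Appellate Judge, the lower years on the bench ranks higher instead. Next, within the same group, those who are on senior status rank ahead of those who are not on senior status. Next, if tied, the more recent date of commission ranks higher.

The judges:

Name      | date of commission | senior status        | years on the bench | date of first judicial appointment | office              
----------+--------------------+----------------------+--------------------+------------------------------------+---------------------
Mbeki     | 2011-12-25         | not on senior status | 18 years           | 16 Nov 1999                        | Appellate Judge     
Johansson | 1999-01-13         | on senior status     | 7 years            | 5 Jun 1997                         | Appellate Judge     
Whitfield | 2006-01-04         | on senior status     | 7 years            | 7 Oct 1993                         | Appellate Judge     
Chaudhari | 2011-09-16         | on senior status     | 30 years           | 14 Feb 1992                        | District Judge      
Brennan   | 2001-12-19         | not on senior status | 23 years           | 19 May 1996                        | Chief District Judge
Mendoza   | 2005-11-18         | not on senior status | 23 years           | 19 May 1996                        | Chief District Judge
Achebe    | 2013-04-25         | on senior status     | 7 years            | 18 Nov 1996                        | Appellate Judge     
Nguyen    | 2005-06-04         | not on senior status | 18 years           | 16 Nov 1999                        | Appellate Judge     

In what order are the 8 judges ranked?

By office: Mbeki, Nguyen, Johansson, Achebe and Whitfield (Appellate Judge); then Mendoza and Brennan (Chief District Judge); then Chaudhari (District Judge).
Among Mbeki, Nguyen, Johansson, Achebe and Whitfield, by date of first judicial appointment (later first): Mbeki and Nguyen (16 Nov 1999) before Johansson (5 Jun 1997) before Achebe (18 Nov 1996) before Whitfield (7 Oct 1993).
Mbeki and Nguyen both have years on the bench 18 years, so the next rule applies.
Mbeki and Nguyen are each not on senior status, so the next rule applies.
Among Mbeki and Nguyen, by date of commission (later first): Mbeki (2011-12-25) before Nguyen (2005-06-04).
Mendoza and Brennan both have date of first judicial appointment 19 May 1996, so the next rule applies.
Mendoza and Brennan both have years on the bench 23 years, so the next rule applies.
Mendoza and Brennan are each not on senior status, so the next rule applies.
Among Mendoza and Brennan, by date of commission (later first): Mendoza (2005-11-18) before Brennan (2001-12-19).
Full order: Mbeki, Nguyen, Johansson, Achebe, Whitfield, Mendoza, Brennan, Chaudhari.

Mbeki, Nguyen, Johansson, Achebe, Whitfield, Mendoza, Brennan, Chaudhari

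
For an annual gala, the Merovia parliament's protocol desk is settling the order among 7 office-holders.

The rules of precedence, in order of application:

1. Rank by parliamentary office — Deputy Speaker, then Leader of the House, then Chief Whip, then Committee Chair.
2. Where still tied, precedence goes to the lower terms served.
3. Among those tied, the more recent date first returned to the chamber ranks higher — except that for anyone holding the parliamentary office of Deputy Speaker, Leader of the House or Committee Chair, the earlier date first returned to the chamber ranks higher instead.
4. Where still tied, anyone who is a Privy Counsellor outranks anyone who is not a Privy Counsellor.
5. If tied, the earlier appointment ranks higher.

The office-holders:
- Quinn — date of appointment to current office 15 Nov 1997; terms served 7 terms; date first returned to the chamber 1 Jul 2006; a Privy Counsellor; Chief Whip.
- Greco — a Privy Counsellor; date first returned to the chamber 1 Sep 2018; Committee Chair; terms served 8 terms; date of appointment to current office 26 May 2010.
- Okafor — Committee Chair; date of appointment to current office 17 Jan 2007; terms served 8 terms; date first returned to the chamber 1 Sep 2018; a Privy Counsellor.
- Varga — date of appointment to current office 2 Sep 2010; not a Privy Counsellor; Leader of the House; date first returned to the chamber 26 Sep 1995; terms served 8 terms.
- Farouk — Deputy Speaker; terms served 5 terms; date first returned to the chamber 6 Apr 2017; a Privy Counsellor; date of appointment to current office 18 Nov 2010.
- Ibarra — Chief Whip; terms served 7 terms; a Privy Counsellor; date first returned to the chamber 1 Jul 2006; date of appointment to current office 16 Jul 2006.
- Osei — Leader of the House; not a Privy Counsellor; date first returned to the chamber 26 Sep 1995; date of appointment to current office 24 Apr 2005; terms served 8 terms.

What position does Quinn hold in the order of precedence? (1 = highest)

4

By parliamentary office: Farouk (Deputy Speaker); then Osei and Varga (Leader of the House); then Quinn and Ibarra (Chief Whip); then Okafor and Greco (Committee Chair).
Osei and Varga both have terms served 8 terms, so the next rule applies.
Osei and Varga both have date first returned to the chamber 26 Sep 1995, so the next rule applies.
Osei and Varga are each not a Privy Counsellor, so the next rule applies.
Among Osei and Varga, by date of appointment to current office (earlier first): Osei (24 Apr 2005) before Varga (2 Sep 2010).
Quinn and Ibarra both have terms served 7 terms, so the next rule applies.
Quinn and Ibarra both have date first returned to the chamber 1 Jul 2006, so the next rule applies.
Quinn and Ibarra are each a Privy Counsellor, so the next rule applies.
Among Quinn and Ibarra, by date of appointment to current office (earlier first): Quinn (15 Nov 1997) before Ibarra (16 Jul 2006).
Okafor and Greco both have terms served 8 terms, so the next rule applies.
Okafor and Greco both have date first returned to the chamber 1 Sep 2018, so the next rule applies.
Okafor and Greco are each a Privy Counsellor, so the next rule applies.
Among Okafor and Greco, by date of appointment to current office (earlier first): Okafor (17 Jan 2007) before Greco (26 May 2010).
Order: Farouk, Osei, Varga, Quinn, Ibarra, Okafor, Greco. So position 4.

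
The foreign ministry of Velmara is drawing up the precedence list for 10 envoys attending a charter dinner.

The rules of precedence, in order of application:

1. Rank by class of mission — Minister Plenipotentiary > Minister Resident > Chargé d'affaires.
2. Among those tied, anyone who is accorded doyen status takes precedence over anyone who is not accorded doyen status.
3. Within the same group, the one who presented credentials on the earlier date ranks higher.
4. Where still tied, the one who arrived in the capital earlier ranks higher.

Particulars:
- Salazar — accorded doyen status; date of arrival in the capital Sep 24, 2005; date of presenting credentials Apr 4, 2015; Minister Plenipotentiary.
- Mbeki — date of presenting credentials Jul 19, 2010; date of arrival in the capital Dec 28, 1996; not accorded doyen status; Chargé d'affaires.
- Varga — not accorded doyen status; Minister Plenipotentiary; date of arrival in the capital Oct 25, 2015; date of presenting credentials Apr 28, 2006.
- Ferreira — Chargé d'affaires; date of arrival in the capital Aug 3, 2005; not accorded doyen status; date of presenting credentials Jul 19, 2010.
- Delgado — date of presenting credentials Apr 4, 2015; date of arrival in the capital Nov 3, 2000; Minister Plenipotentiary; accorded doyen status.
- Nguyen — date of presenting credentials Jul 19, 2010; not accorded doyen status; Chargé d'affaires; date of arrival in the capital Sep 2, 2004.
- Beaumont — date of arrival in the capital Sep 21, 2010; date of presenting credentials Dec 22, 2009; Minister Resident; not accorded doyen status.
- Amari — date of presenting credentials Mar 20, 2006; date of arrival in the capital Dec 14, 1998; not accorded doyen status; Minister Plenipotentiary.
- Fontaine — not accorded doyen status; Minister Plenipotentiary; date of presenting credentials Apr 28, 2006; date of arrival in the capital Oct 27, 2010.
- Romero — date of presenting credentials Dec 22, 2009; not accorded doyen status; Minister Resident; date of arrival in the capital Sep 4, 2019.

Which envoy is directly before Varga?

By class of mission: Delgado, Salazar, Amari, Fontaine and Varga (Minister Plenipotentiary); then Beaumont and Romero (Minister Resident); then Mbeki, Nguyen and Ferreira (Chargé d'affaires).
Among Delgado, Salazar, Amari, Fontaine and Varga, accorded doyen status before not accorded doyen status: Delgado and Salazar (accorded doyen status) before Amari, Fontaine and Varga (not accorded doyen status).
Delgado and Salazar both have date of presenting credentials Apr 4, 2015, so the next rule applies.
Among Delgado and Salazar, by date of arrival in the capital (earlier first): Delgado (Nov 3, 2000) before Salazar (Sep 24, 2005).
Among Amari, Fontaine and Varga, by date of presenting credentials (earlier first): Amari (Mar 20, 2006) before Fontaine and Varga (Apr 28, 2006).
Among Fontaine and Varga, by date of arrival in the capital (earlier first): Fontaine (Oct 27, 2010) before Varga (Oct 25, 2015).
Beaumont and Romero are each not accorded doyen status, so the next rule applies.
Beaumont and Romero both have date of presenting credentials Dec 22, 2009, so the next rule applies.
Among Beaumont and Romero, by date of arrival in the capital (earlier first): Beaumont (Sep 21, 2010) before Romero (Sep 4, 2019).
Mbeki, Nguyen and Ferreira are each not accorded doyen status, so the next rule applies.
Mbeki, Nguyen and Ferreira all have date of presenting credentials Jul 19, 2010, so the next rule applies.
Among Mbeki, Nguyen and Ferreira, by date of arrival in the capital (earlier first): Mbeki (Dec 28, 1996) before Nguyen (Sep 2, 2004) before Ferreira (Aug 3, 2005).
Order: Delgado, Salazar, Amari, Fontaine, Varga, Beaumont, Romero, Mbeki, Nguyen, Ferreira.

Fontaine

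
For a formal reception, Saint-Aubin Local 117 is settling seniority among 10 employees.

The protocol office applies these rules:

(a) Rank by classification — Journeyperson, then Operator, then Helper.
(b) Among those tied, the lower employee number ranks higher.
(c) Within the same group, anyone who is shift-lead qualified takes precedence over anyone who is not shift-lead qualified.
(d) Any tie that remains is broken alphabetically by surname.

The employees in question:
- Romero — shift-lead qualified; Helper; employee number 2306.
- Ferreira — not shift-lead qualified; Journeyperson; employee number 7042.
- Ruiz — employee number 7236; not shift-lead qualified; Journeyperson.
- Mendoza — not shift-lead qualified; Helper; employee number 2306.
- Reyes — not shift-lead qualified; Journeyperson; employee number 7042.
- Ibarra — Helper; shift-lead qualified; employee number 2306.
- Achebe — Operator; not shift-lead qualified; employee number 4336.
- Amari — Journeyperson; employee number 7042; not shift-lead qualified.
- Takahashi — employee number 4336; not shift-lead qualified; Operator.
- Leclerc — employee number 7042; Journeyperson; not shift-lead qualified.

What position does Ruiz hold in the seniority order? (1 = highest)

5

By classification: Amari, Ferreira, Leclerc, Reyes and Ruiz (Journeyperson); then Achebe and Takahashi (Operator); then Ibarra, Romero and Mendoza (Helper).
Among Amari, Ferreira, Leclerc, Reyes and Ruiz, by employee number (lower first): Amari, Ferreira, Leclerc and Reyes (7042) before Ruiz (7236).
Amari, Ferreira, Leclerc and Reyes are each not shift-lead qualified, so the next rule applies.
Among Amari, Ferreira, Leclerc and Reyes, alphabetically by surname: Amari before Ferreira before Leclerc before Reyes.
Achebe and Takahashi both have employee number 4336, so the next rule applies.
Achebe and Takahashi are each not shift-lead qualified, so the next rule applies.
Among Achebe and Takahashi, alphabetically by surname: Achebe before Takahashi.
Ibarra, Romero and Mendoza all have employee number 2306, so the next rule applies.
Among Ibarra, Romero and Mendoza, shift-lead qualified before not shift-lead qualified: Ibarra and Romero (shift-lead qualified) before Mendoza (not shift-lead qualified).
Among Ibarra and Romero, alphabetically by surname: Ibarra before Romero.
Order: Amari, Ferreira, Leclerc, Reyes, Ruiz, Achebe, Takahashi, Ibarra, Romero, Mendoza. So position 5.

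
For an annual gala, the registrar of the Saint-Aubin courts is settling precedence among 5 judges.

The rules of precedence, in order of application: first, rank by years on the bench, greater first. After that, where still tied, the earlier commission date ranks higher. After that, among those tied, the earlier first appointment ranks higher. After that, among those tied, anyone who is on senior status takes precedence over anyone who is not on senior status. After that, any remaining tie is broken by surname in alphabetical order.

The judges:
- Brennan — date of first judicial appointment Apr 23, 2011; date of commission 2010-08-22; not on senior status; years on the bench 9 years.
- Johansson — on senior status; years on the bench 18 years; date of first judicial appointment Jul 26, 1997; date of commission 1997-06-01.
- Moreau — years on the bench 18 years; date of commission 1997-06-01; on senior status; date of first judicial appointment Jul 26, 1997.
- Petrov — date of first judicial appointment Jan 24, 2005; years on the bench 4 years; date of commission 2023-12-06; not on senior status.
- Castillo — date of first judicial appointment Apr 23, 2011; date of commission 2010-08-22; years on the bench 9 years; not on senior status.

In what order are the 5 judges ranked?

Johansson, Moreau, Brennan, Castillo, Petrov

By years on the bench (higher first): Johansson and Moreau (both 18 years); then Brennan and Castillo (both 9 years); then Petrov (4 years).
Johansson and Moreau both have date of commission 1997-06-01, so the next rule applies.
Johansson and Moreau both have date of first judicial appointment Jul 26, 1997, so the next rule applies.
Johansson and Moreau are each on senior status, so the next rule applies.
Among Johansson and Moreau, alphabetically by surname: Johansson before Moreau.
Brennan and Castillo both have date of commission 2010-08-22, so the next rule applies.
Brennan and Castillo both have date of first judicial appointment Apr 23, 2011, so the next rule applies.
Brennan and Castillo are each not on senior status, so the next rule applies.
Among Brennan and Castillo, alphabetically by surname: Brennan before Castillo.
Full order: Johansson, Moreau, Brennan, Castillo, Petrov.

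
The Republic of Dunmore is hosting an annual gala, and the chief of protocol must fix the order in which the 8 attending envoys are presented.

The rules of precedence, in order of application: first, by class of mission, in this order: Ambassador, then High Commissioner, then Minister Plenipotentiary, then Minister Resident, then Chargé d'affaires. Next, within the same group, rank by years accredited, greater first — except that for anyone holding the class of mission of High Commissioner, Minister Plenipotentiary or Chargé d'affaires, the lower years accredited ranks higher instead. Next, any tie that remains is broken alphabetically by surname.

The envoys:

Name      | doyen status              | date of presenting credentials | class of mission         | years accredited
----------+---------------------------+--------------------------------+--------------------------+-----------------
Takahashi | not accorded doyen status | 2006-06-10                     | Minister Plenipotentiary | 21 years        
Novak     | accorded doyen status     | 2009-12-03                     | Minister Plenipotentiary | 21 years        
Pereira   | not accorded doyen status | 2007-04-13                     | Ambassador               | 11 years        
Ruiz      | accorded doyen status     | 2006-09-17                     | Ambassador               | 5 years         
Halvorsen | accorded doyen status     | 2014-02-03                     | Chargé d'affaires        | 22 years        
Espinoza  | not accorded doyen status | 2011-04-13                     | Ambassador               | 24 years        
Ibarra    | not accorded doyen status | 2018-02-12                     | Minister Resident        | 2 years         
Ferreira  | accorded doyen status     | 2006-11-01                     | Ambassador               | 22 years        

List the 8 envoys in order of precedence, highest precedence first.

Espinoza, Ferreira, Pereira, Ruiz, Novak, Takahashi, Ibarra, Halvorsen

By class of mission: Espinoza, Ferreira, Pereira and Ruiz (Ambassador); then Novak and Takahashi (Minister Plenipotentiary); then Ibarra (Minister Resident); then Halvorsen (Chargé d'affaires).
Among Espinoza, Ferreira, Pereira and Ruiz, by years accredited (higher first): Espinoza (24 years) before Ferreira (22 years) before Pereira (11 years) before Ruiz (5 years).
Novak and Takahashi both have years accredited 21 years, so the next rule applies.
Among Novak and Takahashi, alphabetically by surname: Novak before Takahashi.
Full order: Espinoza, Ferreira, Pereira, Ruiz, Novak, Takahashi, Ibarra, Halvorsen.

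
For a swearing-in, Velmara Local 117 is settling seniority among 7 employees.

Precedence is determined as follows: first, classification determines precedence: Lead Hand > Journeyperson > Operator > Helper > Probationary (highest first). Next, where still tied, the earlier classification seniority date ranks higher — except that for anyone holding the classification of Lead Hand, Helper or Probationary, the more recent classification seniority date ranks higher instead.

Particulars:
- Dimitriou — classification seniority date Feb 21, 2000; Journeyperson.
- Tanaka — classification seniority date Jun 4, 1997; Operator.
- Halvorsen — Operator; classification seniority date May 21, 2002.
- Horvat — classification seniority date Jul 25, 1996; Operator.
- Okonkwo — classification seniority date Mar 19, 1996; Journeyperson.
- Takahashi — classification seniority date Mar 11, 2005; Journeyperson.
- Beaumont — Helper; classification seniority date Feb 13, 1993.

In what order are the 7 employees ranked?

Okonkwo, Dimitriou, Takahashi, Horvat, Tanaka, Halvorsen, Beaumont

By classification: Okonkwo, Dimitriou and Takahashi (Journeyperson); then Horvat, Tanaka and Halvorsen (Operator); then Beaumont (Helper).
Among Okonkwo, Dimitriou and Takahashi, by classification seniority date (earlier first): Okonkwo (Mar 19, 1996) before Dimitriou (Feb 21, 2000) before Takahashi (Mar 11, 2005).
Among Horvat, Tanaka and Halvorsen, by classification seniority date (earlier first): Horvat (Jul 25, 1996) before Tanaka (Jun 4, 1997) before Halvorsen (May 21, 2002).
Full order: Okonkwo, Dimitriou, Takahashi, Horvat, Tanaka, Halvorsen, Beaumont.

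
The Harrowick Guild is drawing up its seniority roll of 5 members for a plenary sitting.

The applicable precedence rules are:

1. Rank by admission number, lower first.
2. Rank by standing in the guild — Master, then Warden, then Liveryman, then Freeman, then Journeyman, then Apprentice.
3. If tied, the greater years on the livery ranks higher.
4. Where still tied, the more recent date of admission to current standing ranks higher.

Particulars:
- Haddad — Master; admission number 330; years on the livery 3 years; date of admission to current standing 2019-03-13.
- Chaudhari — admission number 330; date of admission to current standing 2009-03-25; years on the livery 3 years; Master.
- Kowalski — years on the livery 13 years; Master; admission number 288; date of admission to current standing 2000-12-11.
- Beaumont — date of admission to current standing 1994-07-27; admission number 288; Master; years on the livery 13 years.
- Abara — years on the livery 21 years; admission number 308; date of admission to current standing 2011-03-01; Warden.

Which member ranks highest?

Kowalski

By admission number (lower first): Kowalski and Beaumont (both 288); then Abara (308); then Haddad and Chaudhari (both 330).
Kowalski and Beaumont are each Master, so the next rule applies.
Kowalski and Beaumont both have years on the livery 13 years, so the next rule applies.
Among Kowalski and Beaumont, by date of admission to current standing (later first): Kowalski (2000-12-11) before Beaumont (1994-07-27).
Haddad and Chaudhari are each Master, so the next rule applies.
Haddad and Chaudhari both have years on the livery 3 years, so the next rule applies.
Among Haddad and Chaudhari, by date of admission to current standing (later first): Haddad (2019-03-13) before Chaudhari (2009-03-25).
Order: Kowalski, Beaumont, Abara, Haddad, Chaudhari.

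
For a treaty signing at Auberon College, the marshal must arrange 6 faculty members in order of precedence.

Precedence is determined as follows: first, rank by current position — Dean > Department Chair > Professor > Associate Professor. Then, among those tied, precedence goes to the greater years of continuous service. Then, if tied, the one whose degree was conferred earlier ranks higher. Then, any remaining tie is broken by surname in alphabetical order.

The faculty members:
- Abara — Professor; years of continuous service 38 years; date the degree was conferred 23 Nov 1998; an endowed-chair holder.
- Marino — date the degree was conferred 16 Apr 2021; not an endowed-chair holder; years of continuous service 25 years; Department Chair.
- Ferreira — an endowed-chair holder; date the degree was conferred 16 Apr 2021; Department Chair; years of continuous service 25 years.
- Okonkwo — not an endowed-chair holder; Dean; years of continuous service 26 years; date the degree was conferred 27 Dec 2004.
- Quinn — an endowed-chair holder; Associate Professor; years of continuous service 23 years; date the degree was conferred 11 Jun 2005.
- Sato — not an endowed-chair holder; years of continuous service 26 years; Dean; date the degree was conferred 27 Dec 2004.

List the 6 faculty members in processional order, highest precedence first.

Okonkwo, Sato, Ferreira, Marino, Abara, Quinn

By current position: Okonkwo and Sato (Dean); then Ferreira and Marino (Department Chair); then Abara (Professor); then Quinn (Associate Professor).
Okonkwo and Sato both have years of continuous service 26 years, so the next rule applies.
Okonkwo and Sato both have date the degree was conferred 27 Dec 2004, so the next rule applies.
Among Okonkwo and Sato, alphabetically by surname: Okonkwo before Sato.
Ferreira and Marino both have years of continuous service 25 years, so the next rule applies.
Ferreira and Marino both have date the degree was conferred 16 Apr 2021, so the next rule applies.
Among Ferreira and Marino, alphabetically by surname: Ferreira before Marino.
Full order: Okonkwo, Sato, Ferreira, Marino, Abara, Quinn.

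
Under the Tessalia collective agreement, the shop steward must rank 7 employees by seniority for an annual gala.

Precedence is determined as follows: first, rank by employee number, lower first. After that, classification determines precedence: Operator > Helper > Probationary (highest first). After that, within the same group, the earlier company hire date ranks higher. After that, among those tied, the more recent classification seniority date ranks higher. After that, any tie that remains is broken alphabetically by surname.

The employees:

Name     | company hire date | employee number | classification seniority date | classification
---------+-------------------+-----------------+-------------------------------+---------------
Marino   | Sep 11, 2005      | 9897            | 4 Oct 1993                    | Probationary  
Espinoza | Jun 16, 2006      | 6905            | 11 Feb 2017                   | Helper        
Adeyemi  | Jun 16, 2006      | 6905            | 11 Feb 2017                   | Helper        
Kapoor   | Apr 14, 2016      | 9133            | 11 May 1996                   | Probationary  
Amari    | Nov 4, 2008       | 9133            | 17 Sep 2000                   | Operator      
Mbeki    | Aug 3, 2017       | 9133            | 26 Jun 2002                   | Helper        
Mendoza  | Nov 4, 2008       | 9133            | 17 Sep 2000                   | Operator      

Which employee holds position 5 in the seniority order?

By employee number (lower first): Adeyemi and Espinoza (both 6905); then Amari, Mendoza, Mbeki and Kapoor (each 9133); then Marino (9897).
Adeyemi and Espinoza are each Helper, so the next rule applies.
Adeyemi and Espinoza both have company hire date Jun 16, 2006, so the next rule applies.
Adeyemi and Espinoza both have classification seniority date 11 Feb 2017, so the next rule applies.
Among Adeyemi and Espinoza, alphabetically by surname: Adeyemi before Espinoza.
Among Amari, Mendoza, Mbeki and Kapoor, by classification: Amari and Mendoza (Operator) before Mbeki (Helper) before Kapoor (Probationary).
Amari and Mendoza both have company hire date Nov 4, 2008, so the next rule applies.
Amari and Mendoza both have classification seniority date 17 Sep 2000, so the next rule applies.
Among Amari and Mendoza, alphabetically by surname: Amari before Mendoza.
Order: Adeyemi, Espinoza, Amari, Mendoza, Mbeki, Kapoor, Marino.

Mbeki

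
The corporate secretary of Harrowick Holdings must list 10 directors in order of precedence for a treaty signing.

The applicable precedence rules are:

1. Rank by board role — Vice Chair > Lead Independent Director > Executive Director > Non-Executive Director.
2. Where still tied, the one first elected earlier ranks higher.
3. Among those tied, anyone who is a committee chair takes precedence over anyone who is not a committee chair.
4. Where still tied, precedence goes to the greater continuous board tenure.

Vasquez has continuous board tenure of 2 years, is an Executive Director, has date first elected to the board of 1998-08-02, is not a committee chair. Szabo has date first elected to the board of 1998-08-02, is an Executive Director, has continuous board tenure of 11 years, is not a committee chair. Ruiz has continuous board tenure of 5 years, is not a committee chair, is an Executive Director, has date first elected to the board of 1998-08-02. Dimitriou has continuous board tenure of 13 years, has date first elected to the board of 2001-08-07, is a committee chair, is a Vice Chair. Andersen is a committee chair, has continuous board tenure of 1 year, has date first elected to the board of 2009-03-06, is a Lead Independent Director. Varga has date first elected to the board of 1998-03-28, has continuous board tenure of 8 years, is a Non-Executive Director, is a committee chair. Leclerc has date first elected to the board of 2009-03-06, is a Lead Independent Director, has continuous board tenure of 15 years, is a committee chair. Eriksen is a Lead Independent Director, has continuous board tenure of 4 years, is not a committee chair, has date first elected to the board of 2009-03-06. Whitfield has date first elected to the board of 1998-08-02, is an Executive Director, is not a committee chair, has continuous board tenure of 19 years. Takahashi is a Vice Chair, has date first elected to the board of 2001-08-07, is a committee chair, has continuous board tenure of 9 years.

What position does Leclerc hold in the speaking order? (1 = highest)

3

By board role: Dimitriou and Takahashi (Vice Chair); then Leclerc, Andersen and Eriksen (Lead Independent Director); then Whitfield, Szabo, Ruiz and Vasquez (Executive Director); then Varga (Non-Executive Director).
Dimitriou and Takahashi both have date first elected to the board 2001-08-07, so the next rule applies.
Dimitriou and Takahashi are each a committee chair, so the next rule applies.
Among Dimitriou and Takahashi, by continuous board tenure (higher first): Dimitriou (13 years) before Takahashi (9 years).
Leclerc, Andersen and Eriksen all have date first elected to the board 2009-03-06, so the next rule applies.
Among Leclerc, Andersen and Eriksen, a committee chair before not a committee chair: Leclerc and Andersen (a committee chair) before Eriksen (not a committee chair).
Among Leclerc and Andersen, by continuous board tenure (higher first): Leclerc (15 years) before Andersen (1 year).
Whitfield, Szabo, Ruiz and Vasquez all have date first elected to the board 1998-08-02, so the next rule applies.
Whitfield, Szabo, Ruiz and Vasquez are each not a committee chair, so the next rule applies.
Among Whitfield, Szabo, Ruiz and Vasquez, by continuous board tenure (higher first): Whitfield (19 years) before Szabo (11 years) before Ruiz (5 years) before Vasquez (2 years).
Order: Dimitriou, Takahashi, Leclerc, Andersen, Eriksen, Whitfield, Szabo, Ruiz, Vasquez, Varga. So position 3.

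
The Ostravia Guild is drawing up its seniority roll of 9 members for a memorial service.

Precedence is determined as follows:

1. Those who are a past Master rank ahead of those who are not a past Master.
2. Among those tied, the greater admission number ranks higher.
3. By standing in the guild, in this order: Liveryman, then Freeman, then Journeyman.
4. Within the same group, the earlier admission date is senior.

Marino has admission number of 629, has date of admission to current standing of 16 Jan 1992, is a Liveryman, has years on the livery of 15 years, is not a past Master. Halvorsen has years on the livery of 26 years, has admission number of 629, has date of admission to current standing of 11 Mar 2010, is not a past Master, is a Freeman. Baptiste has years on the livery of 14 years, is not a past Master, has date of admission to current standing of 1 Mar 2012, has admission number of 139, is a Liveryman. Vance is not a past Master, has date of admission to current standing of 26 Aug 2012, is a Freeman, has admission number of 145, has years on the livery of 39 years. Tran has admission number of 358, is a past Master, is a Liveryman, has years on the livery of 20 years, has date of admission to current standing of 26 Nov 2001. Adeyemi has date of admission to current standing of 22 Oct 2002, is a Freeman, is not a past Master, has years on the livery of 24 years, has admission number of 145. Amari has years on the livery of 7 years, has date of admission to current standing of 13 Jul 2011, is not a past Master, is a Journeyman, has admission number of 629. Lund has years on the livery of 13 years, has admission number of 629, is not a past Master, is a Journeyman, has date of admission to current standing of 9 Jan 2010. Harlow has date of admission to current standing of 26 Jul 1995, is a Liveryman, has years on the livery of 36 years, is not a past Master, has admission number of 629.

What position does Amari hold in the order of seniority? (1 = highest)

6

By the first rule: Tran (a past Master); then Marino, Harlow, Halvorsen, Lund, Amari, Adeyemi, Vance and Baptiste (each not a past Master).
Among Marino, Harlow, Halvorsen, Lund, Amari, Adeyemi, Vance and Baptiste, by admission number (higher first): Marino, Harlow, Halvorsen, Lund and Amari (629) before Adeyemi and Vance (145) before Baptiste (139).
Among Marino, Harlow, Halvorsen, Lund and Amari, by standing in the guild: Marino and Harlow (Liveryman) before Halvorsen (Freeman) before Lund and Amari (Journeyman).
Among Marino and Harlow, by date of admission to current standing (earlier first): Marino (16 Jan 1992) before Harlow (26 Jul 1995).
Among Lund and Amari, by date of admission to current standing (earlier first): Lund (9 Jan 2010) before Amari (13 Jul 2011).
Adeyemi and Vance are each Freeman, so the next rule applies.
Among Adeyemi and Vance, by date of admission to current standing (earlier first): Adeyemi (22 Oct 2002) before Vance (26 Aug 2012).
Order: Tran, Marino, Harlow, Halvorsen, Lund, Amari, Adeyemi, Vance, Baptiste. So position 6.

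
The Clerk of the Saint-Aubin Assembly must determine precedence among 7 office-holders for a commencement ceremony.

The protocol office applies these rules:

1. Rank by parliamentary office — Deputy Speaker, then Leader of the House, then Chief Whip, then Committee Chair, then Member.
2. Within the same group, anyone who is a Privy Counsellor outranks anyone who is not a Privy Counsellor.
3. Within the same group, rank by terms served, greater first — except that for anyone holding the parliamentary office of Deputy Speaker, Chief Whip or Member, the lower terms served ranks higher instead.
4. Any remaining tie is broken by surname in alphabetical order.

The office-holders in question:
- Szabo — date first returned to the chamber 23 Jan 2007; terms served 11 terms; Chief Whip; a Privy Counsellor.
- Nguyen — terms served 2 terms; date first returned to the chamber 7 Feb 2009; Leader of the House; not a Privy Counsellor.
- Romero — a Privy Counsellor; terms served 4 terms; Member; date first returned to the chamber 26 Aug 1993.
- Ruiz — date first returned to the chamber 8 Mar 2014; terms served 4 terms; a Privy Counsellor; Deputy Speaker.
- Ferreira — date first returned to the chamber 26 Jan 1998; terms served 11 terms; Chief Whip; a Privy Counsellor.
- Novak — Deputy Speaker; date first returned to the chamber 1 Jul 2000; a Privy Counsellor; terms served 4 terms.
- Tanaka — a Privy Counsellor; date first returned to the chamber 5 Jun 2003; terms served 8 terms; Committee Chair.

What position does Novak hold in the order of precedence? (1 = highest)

1

By parliamentary office: Novak and Ruiz (Deputy Speaker); then Nguyen (Leader of the House); then Ferreira and Szabo (Chief Whip); then Tanaka (Committee Chair); then Romero (Member).
Novak and Ruiz are each a Privy Counsellor, so the next rule applies.
Novak and Ruiz both have terms served 4 terms, so the next rule applies.
Among Novak and Ruiz, alphabetically by surname: Novak before Ruiz.
Ferreira and Szabo are each a Privy Counsellor, so the next rule applies.
Ferreira and Szabo both have terms served 11 terms, so the next rule applies.
Among Ferreira and Szabo, alphabetically by surname: Ferreira before Szabo.
Order: Novak, Ruiz, Nguyen, Ferreira, Szabo, Tanaka, Romero. So position 1.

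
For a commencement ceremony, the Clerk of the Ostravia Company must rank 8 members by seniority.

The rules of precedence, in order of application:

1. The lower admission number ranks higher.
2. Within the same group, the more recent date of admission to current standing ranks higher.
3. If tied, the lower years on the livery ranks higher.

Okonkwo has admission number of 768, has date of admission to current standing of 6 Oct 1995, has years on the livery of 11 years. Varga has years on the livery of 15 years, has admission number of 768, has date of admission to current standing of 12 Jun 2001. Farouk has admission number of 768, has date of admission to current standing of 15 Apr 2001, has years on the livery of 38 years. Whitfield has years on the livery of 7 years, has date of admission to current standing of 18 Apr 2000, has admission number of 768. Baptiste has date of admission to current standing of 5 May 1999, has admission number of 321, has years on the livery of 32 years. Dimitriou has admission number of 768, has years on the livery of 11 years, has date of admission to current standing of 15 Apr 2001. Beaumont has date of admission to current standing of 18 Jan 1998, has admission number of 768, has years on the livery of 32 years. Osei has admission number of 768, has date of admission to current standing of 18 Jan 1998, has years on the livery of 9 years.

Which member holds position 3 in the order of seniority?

By admission number (lower first): Baptiste (321); then Varga, Dimitriou, Farouk, Whitfield, Osei, Beaumont and Okonkwo (each 768).
Among Varga, Dimitriou, Farouk, Whitfield, Osei, Beaumont and Okonkwo, by date of admission to current standing (later first): Varga (12 Jun 2001) before Dimitriou and Farouk (15 Apr 2001) before Whitfield (18 Apr 2000) before Osei and Beaumont (18 Jan 1998) before Okonkwo (6 Oct 1995).
Among Dimitriou and Farouk, by years on the livery (lower first): Dimitriou (11 years) before Farouk (38 years).
Among Osei and Beaumont, by years on the livery (lower first): Osei (9 years) before Beaumont (32 years).
Order: Baptiste, Varga, Dimitriou, Farouk, Whitfield, Osei, Beaumont, Okonkwo.

Dimitriou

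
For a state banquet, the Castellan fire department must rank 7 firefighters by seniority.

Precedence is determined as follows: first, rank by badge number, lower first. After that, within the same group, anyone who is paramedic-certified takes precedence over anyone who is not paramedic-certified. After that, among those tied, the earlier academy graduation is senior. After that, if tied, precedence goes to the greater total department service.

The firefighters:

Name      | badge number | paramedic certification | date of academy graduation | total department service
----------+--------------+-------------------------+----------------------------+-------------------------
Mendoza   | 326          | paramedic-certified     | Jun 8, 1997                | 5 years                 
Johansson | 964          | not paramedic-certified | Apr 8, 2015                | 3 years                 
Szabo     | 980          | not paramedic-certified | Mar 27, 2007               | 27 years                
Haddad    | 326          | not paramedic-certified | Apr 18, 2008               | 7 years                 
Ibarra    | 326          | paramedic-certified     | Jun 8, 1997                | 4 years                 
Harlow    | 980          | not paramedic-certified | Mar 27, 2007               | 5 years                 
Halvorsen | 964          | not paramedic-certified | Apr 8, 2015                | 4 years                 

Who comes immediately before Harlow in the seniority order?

Szabo

By badge number (lower first): Mendoza, Ibarra and Haddad (each 326); then Halvorsen and Johansson (both 964); then Szabo and Harlow (both 980).
Among Mendoza, Ibarra and Haddad, paramedic-certified before not paramedic-certified: Mendoza and Ibarra (paramedic-certified) before Haddad (not paramedic-certified).
Mendoza and Ibarra both have date of academy graduation Jun 8, 1997, so the next rule applies.
Among Mendoza and Ibarra, by total department service (higher first): Mendoza (5 years) before Ibarra (4 years).
Halvorsen and Johansson are each not paramedic-certified, so the next rule applies.
Halvorsen and Johansson both have date of academy graduation Apr 8, 2015, so the next rule applies.
Among Halvorsen and Johansson, by total department service (higher first): Halvorsen (4 years) before Johansson (3 years).
Szabo and Harlow are each not paramedic-certified, so the next rule applies.
Szabo and Harlow both have date of academy graduation Mar 27, 2007, so the next rule applies.
Among Szabo and Harlow, by total department service (higher first): Szabo (27 years) before Harlow (5 years).
Order: Mendoza, Ibarra, Haddad, Halvorsen, Johansson, Szabo, Harlow.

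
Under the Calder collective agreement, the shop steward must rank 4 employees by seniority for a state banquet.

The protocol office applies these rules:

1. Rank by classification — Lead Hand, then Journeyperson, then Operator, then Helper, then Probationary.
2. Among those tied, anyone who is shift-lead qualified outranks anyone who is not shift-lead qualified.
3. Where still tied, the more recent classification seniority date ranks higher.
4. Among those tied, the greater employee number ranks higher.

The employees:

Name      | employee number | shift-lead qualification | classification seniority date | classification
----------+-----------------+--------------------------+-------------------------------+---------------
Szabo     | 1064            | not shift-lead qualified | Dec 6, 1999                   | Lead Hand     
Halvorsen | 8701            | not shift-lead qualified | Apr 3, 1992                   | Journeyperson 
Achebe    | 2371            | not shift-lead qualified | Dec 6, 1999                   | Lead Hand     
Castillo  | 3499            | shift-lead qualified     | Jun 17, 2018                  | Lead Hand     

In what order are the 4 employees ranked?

Castillo, Achebe, Szabo, Halvorsen

By classification: Castillo, Achebe and Szabo (Lead Hand); then Halvorsen (Journeyperson).
Among Castillo, Achebe and Szabo, shift-lead qualified before not shift-lead qualified: Castillo (shift-lead qualified) before Achebe and Szabo (not shift-lead qualified).
Achebe and Szabo both have classification seniority date Dec 6, 1999, so the next rule applies.
Among Achebe and Szabo, by employee number (higher first): Achebe (2371) before Szabo (1064).
Full order: Castillo, Achebe, Szabo, Halvorsen.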